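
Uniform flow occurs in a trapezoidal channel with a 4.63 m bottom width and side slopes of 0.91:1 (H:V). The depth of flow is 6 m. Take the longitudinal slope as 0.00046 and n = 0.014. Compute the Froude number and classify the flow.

With bottom width b = 4.63 m and side slope z = 0.91: A = (b + zy)y = (4.63 + 0.91×6)×6 = 60.54 m²; P = b + 2y√(1+z²) = 4.63 + 2×6×1.352 = 20.85 m.
Hydraulic radius R = A/P = 60.54/20.85 = 2.903 m.
V = (1/n) R^(2/3) √S = (1/0.014) × 2.903^(2/3) × √0.00046 = 3.118 m/s. Hydraulic depth D_h = A/T = 60.54/15.55 = 3.893 m.
Froude number Fr = V/√(g·D_h) = 3.118/√(9.81×3.893) = 0.504, which is less than 1, so the flow is subcritical.

subcritical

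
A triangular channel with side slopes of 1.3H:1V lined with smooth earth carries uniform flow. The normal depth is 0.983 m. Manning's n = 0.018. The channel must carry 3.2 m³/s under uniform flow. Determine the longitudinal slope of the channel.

S = 0.00739

For a triangular section with side slope z = 1.3: A = zy² = 1.3×0.983² = 1.256 m²; P = 2y√(1+z²) = 2×0.983×1.64 = 3.224 m.
Hydraulic radius R = A/P = 1.256/3.224 = 0.3896 m.
From Manning's equation, S = [nQ / (1 A R^(2/3))]² = [0.018 × 3.2 / (1 × 1.256 × 0.3896^(2/3))]² = 0.00739.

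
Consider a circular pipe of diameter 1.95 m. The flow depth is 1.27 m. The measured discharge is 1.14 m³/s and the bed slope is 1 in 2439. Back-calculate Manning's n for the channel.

For a circular section of diameter D = 1.95 m at depth y = 1.27 m, the central angle is θ = 2 arccos(1 − 2y/D) = 3.756 rad. Then A = (D²/8)(θ − sin θ) = 2.06 m² and P = Dθ/2 = 3.662 m.
Hydraulic radius R = A/P = 2.06/3.662 = 0.5624 m.
Rearranging Manning's equation: n = (1/Q) A R^(2/3) S^(1/2) = (1/1.14) × 2.06 × 0.5624^(2/3) × √0.00041 = 0.0249.

n = 0.0249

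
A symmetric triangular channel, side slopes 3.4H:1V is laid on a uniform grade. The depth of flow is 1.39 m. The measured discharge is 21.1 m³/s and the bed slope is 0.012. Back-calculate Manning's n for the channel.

For a triangular section with side slope z = 3.4: A = zy² = 3.4×1.39² = 6.569 m²; P = 2y√(1+z²) = 2×1.39×3.544 = 9.852 m.
Hydraulic radius R = A/P = 6.569/9.852 = 0.6668 m.
Rearranging Manning's equation: n = (1/Q) A R^(2/3) S^(1/2) = (1/21.1) × 6.569 × 0.6668^(2/3) × √0.012 = 0.026.

n = 0.026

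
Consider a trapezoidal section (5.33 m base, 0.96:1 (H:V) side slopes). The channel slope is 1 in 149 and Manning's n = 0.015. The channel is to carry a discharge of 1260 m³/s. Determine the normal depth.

y_n = 7.66 m

Manning's equation rearranged: A R^(2/3) = nQ / (1·√S) = 0.015 × 1260 / (√0.006711) = 230.7.
Trying y = 6.22 m: A R^(2/3) = 149.9 — short.
Trying y = 8.9 m: A R^(2/3) = 317.1 — over.
Trying y = 7.66 m: A R^(2/3) = 230.6 — close enough.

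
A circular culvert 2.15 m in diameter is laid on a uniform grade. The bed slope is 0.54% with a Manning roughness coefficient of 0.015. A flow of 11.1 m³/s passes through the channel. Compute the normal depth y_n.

Manning's equation rearranged: A R^(2/3) = nQ / (1·√S) = 0.015 × 11.1 / (√0.0054) = 2.266.
Try y = 1.84 m: A R^(2/3) = 2.485 — too large.
Try y = 1.2 m: A R^(2/3) = 1.439 — too small.
Try y = 1.66 m: A R^(2/3) = 2.261 — matches.

y_n = 1.66 m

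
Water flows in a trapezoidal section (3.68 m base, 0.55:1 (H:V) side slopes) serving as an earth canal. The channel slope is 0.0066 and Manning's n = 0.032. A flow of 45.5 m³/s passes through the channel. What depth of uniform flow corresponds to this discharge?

y_n = 2.73 m

Manning's equation rearranged: A R^(2/3) = nQ / (1·√S) = 0.032 × 45.5 / (√0.0066) = 17.92.
Trying y = 3.34 m: A R^(2/3) = 25.52 — over.
Trying y = 2.4 m: A R^(2/3) = 14.37 — short.
Trying y = 2.73 m: A R^(2/3) = 17.93 — ≈ 17.92.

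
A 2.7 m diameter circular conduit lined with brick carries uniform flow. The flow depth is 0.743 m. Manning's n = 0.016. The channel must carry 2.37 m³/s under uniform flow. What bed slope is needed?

S = 0.0027

For a circular section of diameter D = 2.7 m at depth y = 0.743 m, the central angle is θ = 2 arccos(1 − 2y/D) = 2.209 rad. Then A = (D²/8)(θ − sin θ) = 1.281 m² and P = Dθ/2 = 2.982 m.
Hydraulic radius R = A/P = 1.281/2.982 = 0.4295 m.
From Manning's equation, S = [nQ / (1 A R^(2/3))]² = [0.016 × 2.37 / (1 × 1.281 × 0.4295^(2/3))]² = 0.0027.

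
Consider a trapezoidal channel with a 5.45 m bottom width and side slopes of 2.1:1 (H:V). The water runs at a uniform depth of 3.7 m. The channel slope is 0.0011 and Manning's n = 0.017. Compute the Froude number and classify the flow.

subcritical

With bottom width b = 5.45 m and side slope z = 2.1: A = (b + zy)y = (5.45 + 2.1×3.7)×3.7 = 48.91 m²; P = b + 2y√(1+z²) = 5.45 + 2×3.7×2.326 = 22.66 m.
Hydraulic radius R = A/P = 48.91/22.66 = 2.158 m.
V = (1/n) R^(2/3) √S = (1/0.017) × 2.158^(2/3) × √0.0011 = 3.258 m/s. Hydraulic depth D_h = A/T = 48.91/20.99 = 2.33 m.
Froude number Fr = V/√(g·D_h) = 3.258/√(9.81×2.33) = 0.681, which is less than 1, so the flow is subcritical.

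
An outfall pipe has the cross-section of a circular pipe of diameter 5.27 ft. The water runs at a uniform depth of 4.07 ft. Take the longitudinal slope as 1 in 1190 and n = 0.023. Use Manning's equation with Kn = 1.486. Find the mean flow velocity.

V = 2.56 ft/s

For a circular section of diameter D = 5.27 ft at depth y = 4.07 ft, the central angle is θ = 2 arccos(1 − 2y/D) = 4.293 rad. Then A = (D²/8)(θ − sin θ) = 18.08 ft² and P = Dθ/2 = 11.31 ft.
Hydraulic radius R = A/P = 18.08/11.31 = 1.598 ft.
From Manning's equation, V = (1.486/n) R^(2/3) S^(1/2) = (1.486/0.023) × 1.598^(2/3) × 0.0008403^(1/2) = 2.56 ft/s.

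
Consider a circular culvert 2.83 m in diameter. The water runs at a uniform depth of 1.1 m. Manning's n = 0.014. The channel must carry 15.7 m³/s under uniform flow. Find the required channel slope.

For a circular section of diameter D = 2.83 m at depth y = 1.1 m, the central angle is θ = 2 arccos(1 − 2y/D) = 2.693 rad. Then A = (D²/8)(θ − sin θ) = 2.261 m² and P = Dθ/2 = 3.81 m.
Hydraulic radius R = A/P = 2.261/3.81 = 0.5934 m.
From Manning's equation, S = [nQ / (1 A R^(2/3))]² = [0.014 × 15.7 / (1 × 2.261 × 0.5934^(2/3))]² = 0.0189.

S = 0.0189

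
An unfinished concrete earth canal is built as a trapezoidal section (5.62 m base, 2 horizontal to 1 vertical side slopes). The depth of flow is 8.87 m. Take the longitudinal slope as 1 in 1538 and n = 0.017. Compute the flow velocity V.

With bottom width b = 5.62 m and side slope z = 2: A = (b + zy)y = (5.62 + 2×8.87)×8.87 = 207.2 m²; P = b + 2y√(1+z²) = 5.62 + 2×8.87×2.236 = 45.29 m.
Hydraulic radius R = A/P = 207.2/45.29 = 4.575 m.
From Manning's equation, V = (1/n) R^(2/3) S^(1/2) = (1/0.017) × 4.575^(2/3) × 0.0006502^(1/2) = 4.13 m/s.

V = 4.13 m/s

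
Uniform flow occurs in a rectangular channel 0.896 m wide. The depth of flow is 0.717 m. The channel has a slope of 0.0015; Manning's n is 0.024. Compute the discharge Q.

Flow area A = b·y = 0.896 × 0.717 = 0.6424 m². Wetted perimeter P = b + 2y = 0.896 + 2×0.717 = 2.33 m.
Hydraulic radius R = A/P = 0.6424/2.33 = 0.2757 m.
Manning's equation: Q = (1/n) A R^(2/3) S^(1/2) = (1/0.024) × 0.6424 × 0.2757^(2/3) × 0.0015^(1/2) = 0.439 m³/s.

Q = 0.439 m³/s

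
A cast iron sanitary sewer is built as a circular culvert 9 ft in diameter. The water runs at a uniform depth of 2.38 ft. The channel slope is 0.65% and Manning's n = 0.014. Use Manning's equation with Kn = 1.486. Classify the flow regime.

supercritical

For a circular section of diameter D = 9 ft at depth y = 2.38 ft, the central angle is θ = 2 arccos(1 − 2y/D) = 2.16 rad. Then A = (D²/8)(θ − sin θ) = 13.46 ft² and P = Dθ/2 = 9.722 ft.
Hydraulic radius R = A/P = 13.46/9.722 = 1.384 ft.
V = (1.486/n) R^(2/3) √S = (1.486/0.014) × 1.384^(2/3) × √0.0065 = 10.63 ft/s. Hydraulic depth D_h = A/T = 13.46/7.939 = 1.695 ft.
Froude number Fr = V/√(g·D_h) = 10.63/√(32.2×1.695) = 1.44, which is greater than 1, so the flow is supercritical.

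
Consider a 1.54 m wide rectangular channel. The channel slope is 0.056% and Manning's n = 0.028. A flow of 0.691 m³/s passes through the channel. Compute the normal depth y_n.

Manning's equation rearranged: A R^(2/3) = nQ / (1·√S) = 0.028 × 0.691 / (√0.00056) = 0.8176.
At y = 0.663 m: A R^(2/3) = 0.5131 — low.
At y = 1.04 m: A R^(2/3) = 0.9299 — high.
At y = 0.941 m: A R^(2/3) = 0.8172 — matches.

y_n = 0.941 m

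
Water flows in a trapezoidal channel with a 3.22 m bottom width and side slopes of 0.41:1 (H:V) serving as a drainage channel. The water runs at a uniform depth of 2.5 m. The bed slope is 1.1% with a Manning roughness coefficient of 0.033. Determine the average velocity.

With bottom width b = 3.22 m and side slope z = 0.41: A = (b + zy)y = (3.22 + 0.41×2.5)×2.5 = 10.61 m²; P = b + 2y√(1+z²) = 3.22 + 2×2.5×1.081 = 8.624 m.
Hydraulic radius R = A/P = 10.61/8.624 = 1.231 m.
From Manning's equation, V = (1/n) R^(2/3) S^(1/2) = (1/0.033) × 1.231^(2/3) × 0.011^(1/2) = 3.65 m/s.

V = 3.65 m/s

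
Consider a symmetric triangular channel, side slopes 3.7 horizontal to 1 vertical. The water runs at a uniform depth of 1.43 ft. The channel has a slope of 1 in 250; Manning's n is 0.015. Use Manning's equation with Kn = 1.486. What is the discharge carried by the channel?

Q = 37 ft³/s

For a triangular section with side slope z = 3.7: A = zy² = 3.7×1.43² = 7.566 ft²; P = 2y√(1+z²) = 2×1.43×3.833 = 10.96 ft.
Hydraulic radius R = A/P = 7.566/10.96 = 0.6902 ft.
Manning's equation: Q = (1.486/n) A R^(2/3) S^(1/2) = (1.486/0.015) × 7.566 × 0.6902^(2/3) × 0.004^(1/2) = 37 ft³/s.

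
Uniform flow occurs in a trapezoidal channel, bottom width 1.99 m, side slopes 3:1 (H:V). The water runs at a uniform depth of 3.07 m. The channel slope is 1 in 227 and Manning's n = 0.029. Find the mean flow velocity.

V = 3.14 m/s

With bottom width b = 1.99 m and side slope z = 3: A = (b + zy)y = (1.99 + 3×3.07)×3.07 = 34.38 m²; P = b + 2y√(1+z²) = 1.99 + 2×3.07×3.162 = 21.41 m.
Hydraulic radius R = A/P = 34.38/21.41 = 1.606 m.
From Manning's equation, V = (1/n) R^(2/3) S^(1/2) = (1/0.029) × 1.606^(2/3) × 0.004405^(1/2) = 3.14 m/s.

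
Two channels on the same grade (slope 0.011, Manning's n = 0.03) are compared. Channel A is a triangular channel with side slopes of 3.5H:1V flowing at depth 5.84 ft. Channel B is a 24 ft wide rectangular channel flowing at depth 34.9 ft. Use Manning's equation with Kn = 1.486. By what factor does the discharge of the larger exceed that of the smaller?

15.2

Channel A: For a triangular section with side slope z = 3.5: A = zy² = 3.5×5.84² = 119.4 ft²; P = 2y√(1+z²) = 2×5.84×3.64 = 42.52 ft. Hydraulic radius R = A/P = 119.4/42.52 = 2.808 ft. Q_A = (1.486/0.03)·119.4·2.808^(2/3)·√0.011 = 1234 ft³/s.
Channel B: Flow area A = b·y = 24 × 34.9 = 837.6 ft². Wetted perimeter P = b + 2y = 24 + 2×34.9 = 93.8 ft. Hydraulic radius R = A/P = 837.6/93.8 = 8.93 ft. Q_B = (1.486/0.03)·837.6·8.93^(2/3)·√0.011 = 18730 ft³/s.
The larger discharge is 18730 ft³/s and the smaller is 1234 ft³/s; the ratio is 15.2.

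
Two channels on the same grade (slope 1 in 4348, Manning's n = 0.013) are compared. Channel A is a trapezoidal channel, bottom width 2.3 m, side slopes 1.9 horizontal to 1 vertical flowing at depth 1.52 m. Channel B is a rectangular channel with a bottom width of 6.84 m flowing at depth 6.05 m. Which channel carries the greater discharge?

Channel A: With bottom width b = 2.3 m and side slope z = 1.9: A = (b + zy)y = (2.3 + 1.9×1.52)×1.52 = 7.886 m²; P = b + 2y√(1+z²) = 2.3 + 2×1.52×2.147 = 8.827 m. Hydraulic radius R = A/P = 7.886/8.827 = 0.8934 m. Q_A = (1/0.013)·7.886·0.8934^(2/3)·√0.00023 = 8.533 m³/s.
Channel B: Flow area A = b·y = 6.84 × 6.05 = 41.38 m². Wetted perimeter P = b + 2y = 6.84 + 2×6.05 = 18.94 m. Hydraulic radius R = A/P = 41.38/18.94 = 2.185 m. Q_B = (1/0.013)·41.38·2.185^(2/3)·√0.00023 = 81.29 m³/s.
Q_A = 8.533 m³/s vs Q_B = 81.29 m³/s, so channel B carries more.

channel B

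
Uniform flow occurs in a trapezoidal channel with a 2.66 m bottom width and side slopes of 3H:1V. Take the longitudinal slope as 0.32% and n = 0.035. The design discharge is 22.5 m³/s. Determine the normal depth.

y_n = 1.75 m

Manning's equation rearranged: A R^(2/3) = nQ / (1·√S) = 0.035 × 22.5 / (√0.0032) = 13.92.
Trying y = 2.15 m: A R^(2/3) = 22.18 — over.
Trying y = 1.23 m: A R^(2/3) = 6.437 — short.
Trying y = 1.75 m: A R^(2/3) = 13.92 — close enough.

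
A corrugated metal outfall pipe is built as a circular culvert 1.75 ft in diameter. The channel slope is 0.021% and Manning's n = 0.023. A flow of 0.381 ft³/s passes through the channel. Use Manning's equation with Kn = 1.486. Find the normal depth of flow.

y_n = 0.65 ft

Manning's equation rearranged: A R^(2/3) = nQ / (1.486·√S) = 0.023 × 0.381 / (1.486 × √0.00021) = 0.4069.
Trying y = 0.447 ft: A R^(2/3) = 0.1981 — low.
Trying y = 0.65 ft: A R^(2/3) = 0.4074 — ≈ 0.4069.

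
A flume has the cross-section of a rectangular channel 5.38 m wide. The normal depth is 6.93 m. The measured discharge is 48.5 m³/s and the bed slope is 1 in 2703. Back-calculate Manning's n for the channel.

n = 0.023

Flow area A = b·y = 5.38 × 6.93 = 37.28 m². Wetted perimeter P = b + 2y = 5.38 + 2×6.93 = 19.24 m.
Hydraulic radius R = A/P = 37.28/19.24 = 1.938 m.
Rearranging Manning's equation: n = (1/Q) A R^(2/3) S^(1/2) = (1/48.5) × 37.28 × 1.938^(2/3) × √0.00037 = 0.023.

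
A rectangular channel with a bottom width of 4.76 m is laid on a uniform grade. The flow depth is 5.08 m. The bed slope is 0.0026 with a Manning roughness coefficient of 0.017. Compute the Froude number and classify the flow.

subcritical

Flow area A = b·y = 4.76 × 5.08 = 24.18 m². Wetted perimeter P = b + 2y = 4.76 + 2×5.08 = 14.92 m.
Hydraulic radius R = A/P = 24.18/14.92 = 1.621 m.
V = (1/n) R^(2/3) √S = (1/0.017) × 1.621^(2/3) × √0.0026 = 4.138 m/s. Hydraulic depth D_h = A/T = 24.18/4.76 = 5.08 m.
Froude number Fr = V/√(g·D_h) = 4.138/√(9.81×5.08) = 0.586, which is less than 1, so the flow is subcritical.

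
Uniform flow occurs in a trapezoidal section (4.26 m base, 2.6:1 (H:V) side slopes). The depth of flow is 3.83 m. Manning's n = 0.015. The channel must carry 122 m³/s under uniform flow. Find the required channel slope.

With bottom width b = 4.26 m and side slope z = 2.6: A = (b + zy)y = (4.26 + 2.6×3.83)×3.83 = 54.45 m²; P = b + 2y√(1+z²) = 4.26 + 2×3.83×2.786 = 25.6 m.
Hydraulic radius R = A/P = 54.45/25.6 = 2.127 m.
From Manning's equation, S = [nQ / (1 A R^(2/3))]² = [0.015 × 122 / (1 × 54.45 × 2.127^(2/3))]² = 0.000413.

S = 0.000413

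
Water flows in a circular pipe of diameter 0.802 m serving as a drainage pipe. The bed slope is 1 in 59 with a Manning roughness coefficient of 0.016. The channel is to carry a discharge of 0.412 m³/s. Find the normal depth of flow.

y_n = 0.297 m

Manning's equation rearranged: A R^(2/3) = nQ / (1·√S) = 0.016 × 0.412 / (√0.01695) = 0.05063.
At y = 0.366 m: A R^(2/3) = 0.07389 — too large.
At y = 0.21 m: A R^(2/3) = 0.02598 — too small.
At y = 0.297 m: A R^(2/3) = 0.05058 — close enough.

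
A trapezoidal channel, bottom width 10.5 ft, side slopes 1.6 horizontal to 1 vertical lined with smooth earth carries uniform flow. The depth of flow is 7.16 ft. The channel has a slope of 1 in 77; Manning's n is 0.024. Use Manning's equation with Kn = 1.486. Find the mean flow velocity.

V = 18.3 ft/s

With bottom width b = 10.5 ft and side slope z = 1.6: A = (b + zy)y = (10.5 + 1.6×7.16)×7.16 = 157.2 ft²; P = b + 2y√(1+z²) = 10.5 + 2×7.16×1.887 = 37.52 ft.
Hydraulic radius R = A/P = 157.2/37.52 = 4.19 ft.
From Manning's equation, V = (1.486/n) R^(2/3) S^(1/2) = (1.486/0.024) × 4.19^(2/3) × 0.01299^(1/2) = 18.3 ft/s.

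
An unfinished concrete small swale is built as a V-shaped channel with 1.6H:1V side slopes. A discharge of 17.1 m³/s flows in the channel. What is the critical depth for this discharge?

At critical depth, Q² T / (g A³) = 1, i.e. A³/T = Q²/g = 17.1²/9.81 = 29.81.
Trying y = 2.3 m: A³/T = 82.39 — over.
Trying y = 1.88 m: A³/T = 30.06 — matches.

y_c = 1.88 m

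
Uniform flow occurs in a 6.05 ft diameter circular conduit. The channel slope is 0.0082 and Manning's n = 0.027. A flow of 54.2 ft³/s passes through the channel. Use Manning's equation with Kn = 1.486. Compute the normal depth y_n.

Manning's equation rearranged: A R^(2/3) = nQ / (1.486·√S) = 0.027 × 54.2 / (1.486 × √0.0082) = 10.88.
Trying y = 1.58 ft: A R^(2/3) = 5.657 — short.
Trying y = 2.6 ft: A R^(2/3) = 14.54 — over.
Trying y = 2.22 ft: A R^(2/3) = 10.88 — ≈ 10.88.

y_n = 2.22 ft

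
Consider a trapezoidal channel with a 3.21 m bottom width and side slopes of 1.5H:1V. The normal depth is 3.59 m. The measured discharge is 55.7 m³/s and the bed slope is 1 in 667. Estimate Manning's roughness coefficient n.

With bottom width b = 3.21 m and side slope z = 1.5: A = (b + zy)y = (3.21 + 1.5×3.59)×3.59 = 30.86 m²; P = b + 2y√(1+z²) = 3.21 + 2×3.59×1.803 = 16.15 m.
Hydraulic radius R = A/P = 30.86/16.15 = 1.91 m.
Rearranging Manning's equation: n = (1/Q) A R^(2/3) S^(1/2) = (1/55.7) × 30.86 × 1.91^(2/3) × √0.001499 = 0.033.

n = 0.033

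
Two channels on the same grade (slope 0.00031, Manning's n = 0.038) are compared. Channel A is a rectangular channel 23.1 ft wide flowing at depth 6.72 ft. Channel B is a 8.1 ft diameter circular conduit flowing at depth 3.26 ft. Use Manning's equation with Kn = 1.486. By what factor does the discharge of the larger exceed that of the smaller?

14.5

Channel A: Flow area A = b·y = 23.1 × 6.72 = 155.2 ft². Wetted perimeter P = b + 2y = 23.1 + 2×6.72 = 36.54 ft. Hydraulic radius R = A/P = 155.2/36.54 = 4.248 ft. Q_A = (1.486/0.038)·155.2·4.248^(2/3)·√0.00031 = 280.4 ft³/s.
Channel B: For a circular section of diameter D = 8.1 ft at depth y = 3.26 ft, the central angle is θ = 2 arccos(1 − 2y/D) = 2.749 rad. Then A = (D²/8)(θ − sin θ) = 19.41 ft² and P = Dθ/2 = 11.13 ft. Hydraulic radius R = A/P = 19.41/11.13 = 1.743 ft. Q_B = (1.486/0.038)·19.41·1.743^(2/3)·√0.00031 = 19.35 ft³/s.
The larger discharge is 280.4 ft³/s and the smaller is 19.35 ft³/s; the ratio is 14.5.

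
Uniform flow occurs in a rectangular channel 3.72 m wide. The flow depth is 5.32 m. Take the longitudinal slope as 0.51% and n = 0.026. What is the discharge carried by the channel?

Flow area A = b·y = 3.72 × 5.32 = 19.79 m². Wetted perimeter P = b + 2y = 3.72 + 2×5.32 = 14.36 m.
Hydraulic radius R = A/P = 19.79/14.36 = 1.378 m.
Manning's equation: Q = (1/n) A R^(2/3) S^(1/2) = (1/0.026) × 19.79 × 1.378^(2/3) × 0.0051^(1/2) = 67.3 m³/s.

Q = 67.3 m³/s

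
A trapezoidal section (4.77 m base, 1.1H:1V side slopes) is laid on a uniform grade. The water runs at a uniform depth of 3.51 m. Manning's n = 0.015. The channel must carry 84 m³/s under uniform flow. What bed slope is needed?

S = 0.00069

With bottom width b = 4.77 m and side slope z = 1.1: A = (b + zy)y = (4.77 + 1.1×3.51)×3.51 = 30.29 m²; P = b + 2y√(1+z²) = 4.77 + 2×3.51×1.487 = 15.21 m.
Hydraulic radius R = A/P = 30.29/15.21 = 1.992 m.
From Manning's equation, S = [nQ / (1 A R^(2/3))]² = [0.015 × 84 / (1 × 30.29 × 1.992^(2/3))]² = 0.00069.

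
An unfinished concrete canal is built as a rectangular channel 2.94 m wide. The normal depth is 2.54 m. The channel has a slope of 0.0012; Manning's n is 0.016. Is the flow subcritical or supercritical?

subcritical

Flow area A = b·y = 2.94 × 2.54 = 7.468 m². Wetted perimeter P = b + 2y = 2.94 + 2×2.54 = 8.02 m.
Hydraulic radius R = A/P = 7.468/8.02 = 0.9311 m.
V = (1/n) R^(2/3) √S = (1/0.016) × 0.9311^(2/3) × √0.0012 = 2.064 m/s. Hydraulic depth D_h = A/T = 7.468/2.94 = 2.54 m.
Froude number Fr = V/√(g·D_h) = 2.064/√(9.81×2.54) = 0.414, which is less than 1, so the flow is subcritical.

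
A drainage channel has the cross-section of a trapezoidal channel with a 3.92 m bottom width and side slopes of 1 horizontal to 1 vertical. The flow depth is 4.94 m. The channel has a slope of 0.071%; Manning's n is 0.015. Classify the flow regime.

subcritical

With bottom width b = 3.92 m and side slope z = 1: A = (b + zy)y = (3.92 + 1×4.94)×4.94 = 43.77 m²; P = b + 2y√(1+z²) = 3.92 + 2×4.94×1.414 = 17.89 m.
Hydraulic radius R = A/P = 43.77/17.89 = 2.446 m.
V = (1/n) R^(2/3) √S = (1/0.015) × 2.446^(2/3) × √0.00071 = 3.225 m/s. Hydraulic depth D_h = A/T = 43.77/13.8 = 3.172 m.
Froude number Fr = V/√(g·D_h) = 3.225/√(9.81×3.172) = 0.578, which is less than 1, so the flow is subcritical.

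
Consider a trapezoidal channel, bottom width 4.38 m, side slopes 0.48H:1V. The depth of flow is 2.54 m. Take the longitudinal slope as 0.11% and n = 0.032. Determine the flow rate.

Q = 18.6 m³/s

With bottom width b = 4.38 m and side slope z = 0.48: A = (b + zy)y = (4.38 + 0.48×2.54)×2.54 = 14.22 m²; P = b + 2y√(1+z²) = 4.38 + 2×2.54×1.109 = 10.01 m.
Hydraulic radius R = A/P = 14.22/10.01 = 1.42 m.
Manning's equation: Q = (1/n) A R^(2/3) S^(1/2) = (1/0.032) × 14.22 × 1.42^(2/3) × 0.0011^(1/2) = 18.6 m³/s.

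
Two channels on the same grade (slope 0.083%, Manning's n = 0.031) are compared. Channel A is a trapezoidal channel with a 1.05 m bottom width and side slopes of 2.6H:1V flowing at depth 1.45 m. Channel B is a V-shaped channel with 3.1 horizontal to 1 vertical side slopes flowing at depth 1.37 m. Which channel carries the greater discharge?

channel A

Channel A: With bottom width b = 1.05 m and side slope z = 2.6: A = (b + zy)y = (1.05 + 2.6×1.45)×1.45 = 6.989 m²; P = b + 2y√(1+z²) = 1.05 + 2×1.45×2.786 = 9.128 m. Hydraulic radius R = A/P = 6.989/9.128 = 0.7656 m. Q_A = (1/0.031)·6.989·0.7656^(2/3)·√0.00083 = 5.436 m³/s.
Channel B: For a triangular section with side slope z = 3.1: A = zy² = 3.1×1.37² = 5.818 m²; P = 2y√(1+z²) = 2×1.37×3.257 = 8.925 m. Hydraulic radius R = A/P = 5.818/8.925 = 0.6519 m. Q_B = (1/0.031)·5.818·0.6519^(2/3)·√0.00083 = 4.065 m³/s.
Q_A = 5.436 m³/s vs Q_B = 4.065 m³/s, so channel A carries more.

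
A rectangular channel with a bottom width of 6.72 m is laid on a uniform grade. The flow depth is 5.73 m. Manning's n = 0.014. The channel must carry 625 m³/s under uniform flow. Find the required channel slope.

Flow area A = b·y = 6.72 × 5.73 = 38.51 m². Wetted perimeter P = b + 2y = 6.72 + 2×5.73 = 18.18 m.
Hydraulic radius R = A/P = 38.51/18.18 = 2.118 m.
From Manning's equation, S = [nQ / (1 A R^(2/3))]² = [0.014 × 625 / (1 × 38.51 × 2.118^(2/3))]² = 0.019.

S = 0.019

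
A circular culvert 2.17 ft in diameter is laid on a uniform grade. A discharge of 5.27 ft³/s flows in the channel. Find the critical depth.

At critical depth, Q² T / (g A³) = 1, i.e. A³/T = Q²/g = 5.27²/32.2 = 0.8625.
Trying y = 0.981 ft: A³/T = 1.982 — high.
Trying y = 0.79 ft: A³/T = 0.8632 — ≈ 0.8625.

y_c = 0.79 ft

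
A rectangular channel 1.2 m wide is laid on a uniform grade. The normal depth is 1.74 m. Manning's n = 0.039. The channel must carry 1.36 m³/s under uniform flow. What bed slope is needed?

Flow area A = b·y = 1.2 × 1.74 = 2.088 m². Wetted perimeter P = b + 2y = 1.2 + 2×1.74 = 4.68 m.
Hydraulic radius R = A/P = 2.088/4.68 = 0.4462 m.
From Manning's equation, S = [nQ / (1 A R^(2/3))]² = [0.039 × 1.36 / (1 × 2.088 × 0.4462^(2/3))]² = 0.00189.

S = 0.00189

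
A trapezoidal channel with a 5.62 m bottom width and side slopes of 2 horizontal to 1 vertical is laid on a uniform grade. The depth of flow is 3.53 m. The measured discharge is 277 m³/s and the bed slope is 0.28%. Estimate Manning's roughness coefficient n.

n = 0.014

With bottom width b = 5.62 m and side slope z = 2: A = (b + zy)y = (5.62 + 2×3.53)×3.53 = 44.76 m²; P = b + 2y√(1+z²) = 5.62 + 2×3.53×2.236 = 21.41 m.
Hydraulic radius R = A/P = 44.76/21.41 = 2.091 m.
Rearranging Manning's equation: n = (1/Q) A R^(2/3) S^(1/2) = (1/277) × 44.76 × 2.091^(2/3) × √0.0028 = 0.014.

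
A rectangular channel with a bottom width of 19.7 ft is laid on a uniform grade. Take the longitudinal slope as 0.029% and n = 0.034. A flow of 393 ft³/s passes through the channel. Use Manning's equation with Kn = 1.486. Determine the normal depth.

y_n = 9.4 ft

Manning's equation rearranged: A R^(2/3) = nQ / (1.486·√S) = 0.034 × 393 / (1.486 × √0.00029) = 528.
Try y = 7.62 ft: A R^(2/3) = 396.7 — too small.
Try y = 9.4 ft: A R^(2/3) = 527.7 — matches.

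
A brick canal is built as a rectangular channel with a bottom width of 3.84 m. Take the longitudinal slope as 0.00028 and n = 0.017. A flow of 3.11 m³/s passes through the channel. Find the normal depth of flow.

Manning's equation rearranged: A R^(2/3) = nQ / (1·√S) = 0.017 × 3.11 / (√0.00028) = 3.16.
At y = 0.813 m: A R^(2/3) = 2.149 — low.
At y = 1.3 m: A R^(2/3) = 4.212 — high.
At y = 1.06 m: A R^(2/3) = 3.157 — matches.

y_n = 1.06 m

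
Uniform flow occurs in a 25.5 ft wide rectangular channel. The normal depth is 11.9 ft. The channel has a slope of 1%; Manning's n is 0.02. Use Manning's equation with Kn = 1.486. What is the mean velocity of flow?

Flow area A = b·y = 25.5 × 11.9 = 303.4 ft². Wetted perimeter P = b + 2y = 25.5 + 2×11.9 = 49.3 ft.
Hydraulic radius R = A/P = 303.4/49.3 = 6.155 ft.
From Manning's equation, V = (1.486/n) R^(2/3) S^(1/2) = (1.486/0.02) × 6.155^(2/3) × 0.01^(1/2) = 25 ft/s.

V = 25 ft/s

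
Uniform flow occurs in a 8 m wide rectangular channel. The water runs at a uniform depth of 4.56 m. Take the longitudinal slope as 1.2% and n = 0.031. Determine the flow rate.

Q = 213 m³/s

Flow area A = b·y = 8 × 4.56 = 36.48 m². Wetted perimeter P = b + 2y = 8 + 2×4.56 = 17.12 m.
Hydraulic radius R = A/P = 36.48/17.12 = 2.131 m.
Manning's equation: Q = (1/n) A R^(2/3) S^(1/2) = (1/0.031) × 36.48 × 2.131^(2/3) × 0.012^(1/2) = 213 m³/s.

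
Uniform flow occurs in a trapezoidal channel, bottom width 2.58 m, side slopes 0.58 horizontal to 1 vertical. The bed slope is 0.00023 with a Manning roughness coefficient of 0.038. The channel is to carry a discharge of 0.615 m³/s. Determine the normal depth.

Manning's equation rearranged: A R^(2/3) = nQ / (1·√S) = 0.038 × 0.615 / (√0.00023) = 1.541.
Try y = 0.657 m: A R^(2/3) = 1.184 — low.
Try y = 0.91 m: A R^(2/3) = 2.02 — high.
Try y = 0.772 m: A R^(2/3) = 1.541 — close enough.

y_n = 0.772 m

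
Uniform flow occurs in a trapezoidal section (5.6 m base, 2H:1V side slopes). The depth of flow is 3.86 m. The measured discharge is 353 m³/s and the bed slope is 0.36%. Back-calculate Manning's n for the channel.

n = 0.015

With bottom width b = 5.6 m and side slope z = 2: A = (b + zy)y = (5.6 + 2×3.86)×3.86 = 51.42 m²; P = b + 2y√(1+z²) = 5.6 + 2×3.86×2.236 = 22.86 m.
Hydraulic radius R = A/P = 51.42/22.86 = 2.249 m.
Rearranging Manning's equation: n = (1/Q) A R^(2/3) S^(1/2) = (1/353) × 51.42 × 2.249^(2/3) × √0.0036 = 0.015.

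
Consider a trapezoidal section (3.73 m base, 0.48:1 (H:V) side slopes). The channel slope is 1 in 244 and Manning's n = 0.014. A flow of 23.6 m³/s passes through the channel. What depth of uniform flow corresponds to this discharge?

Manning's equation rearranged: A R^(2/3) = nQ / (1·√S) = 0.014 × 23.6 / (√0.004098) = 5.161.
At y = 1.5 m: A R^(2/3) = 6.431 — over.
At y = 1.09 m: A R^(2/3) = 3.841 — short.
At y = 1.31 m: A R^(2/3) = 5.166 — close enough.

y_n = 1.31 m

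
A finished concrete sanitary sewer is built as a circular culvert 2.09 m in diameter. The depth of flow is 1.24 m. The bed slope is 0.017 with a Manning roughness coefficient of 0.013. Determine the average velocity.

V = 6.95 m/s

For a circular section of diameter D = 2.09 m at depth y = 1.24 m, the central angle is θ = 2 arccos(1 − 2y/D) = 3.517 rad. Then A = (D²/8)(θ − sin θ) = 2.121 m² and P = Dθ/2 = 3.675 m.
Hydraulic radius R = A/P = 2.121/3.675 = 0.577 m.
From Manning's equation, V = (1/n) R^(2/3) S^(1/2) = (1/0.013) × 0.577^(2/3) × 0.017^(1/2) = 6.95 m/s.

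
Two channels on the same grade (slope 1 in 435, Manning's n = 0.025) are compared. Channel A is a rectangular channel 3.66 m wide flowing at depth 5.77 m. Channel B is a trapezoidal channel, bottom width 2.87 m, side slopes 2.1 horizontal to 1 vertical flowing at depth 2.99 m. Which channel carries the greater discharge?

Channel A: Flow area A = b·y = 3.66 × 5.77 = 21.12 m². Wetted perimeter P = b + 2y = 3.66 + 2×5.77 = 15.2 m. Hydraulic radius R = A/P = 21.12/15.2 = 1.389 m. Q_A = (1/0.025)·21.12·1.389^(2/3)·√0.002299 = 50.43 m³/s.
Channel B: With bottom width b = 2.87 m and side slope z = 2.1: A = (b + zy)y = (2.87 + 2.1×2.99)×2.99 = 27.36 m²; P = b + 2y√(1+z²) = 2.87 + 2×2.99×2.326 = 16.78 m. Hydraulic radius R = A/P = 27.36/16.78 = 1.63 m. Q_B = (1/0.025)·27.36·1.63^(2/3)·√0.002299 = 72.67 m³/s.
Q_A = 50.43 m³/s vs Q_B = 72.67 m³/s, so channel B carries more.

channel B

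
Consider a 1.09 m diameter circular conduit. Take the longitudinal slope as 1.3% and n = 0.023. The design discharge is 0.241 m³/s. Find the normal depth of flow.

y_n = 0.259 m

Manning's equation rearranged: A R^(2/3) = nQ / (1·√S) = 0.023 × 0.241 / (√0.013) = 0.04862.
Try y = 0.313 m: A R^(2/3) = 0.07055 — too large.
Try y = 0.225 m: A R^(2/3) = 0.03661 — too small.
Try y = 0.259 m: A R^(2/3) = 0.04856 — ≈ 0.04862.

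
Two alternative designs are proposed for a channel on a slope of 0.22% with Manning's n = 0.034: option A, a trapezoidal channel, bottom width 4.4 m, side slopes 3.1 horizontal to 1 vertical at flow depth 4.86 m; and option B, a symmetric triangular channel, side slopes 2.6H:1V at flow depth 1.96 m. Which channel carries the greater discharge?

Channel A: With bottom width b = 4.4 m and side slope z = 3.1: A = (b + zy)y = (4.4 + 3.1×4.86)×4.86 = 94.6 m²; P = b + 2y√(1+z²) = 4.4 + 2×4.86×3.257 = 36.06 m. Hydraulic radius R = A/P = 94.6/36.06 = 2.623 m. Q_A = (1/0.034)·94.6·2.623^(2/3)·√0.0022 = 248.3 m³/s.
Channel B: For a triangular section with side slope z = 2.6: A = zy² = 2.6×1.96² = 9.988 m²; P = 2y√(1+z²) = 2×1.96×2.786 = 10.92 m. Hydraulic radius R = A/P = 9.988/10.92 = 0.9147 m. Q_B = (1/0.034)·9.988·0.9147^(2/3)·√0.0022 = 12.98 m³/s.
Q_A = 248.3 m³/s vs Q_B = 12.98 m³/s, so channel A carries more.

channel A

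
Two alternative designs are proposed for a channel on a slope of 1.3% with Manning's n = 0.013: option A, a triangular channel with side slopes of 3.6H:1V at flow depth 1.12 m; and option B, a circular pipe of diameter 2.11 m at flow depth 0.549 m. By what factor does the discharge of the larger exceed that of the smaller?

8.84

Channel A: For a triangular section with side slope z = 3.6: A = zy² = 3.6×1.12² = 4.516 m²; P = 2y√(1+z²) = 2×1.12×3.736 = 8.369 m. Hydraulic radius R = A/P = 4.516/8.369 = 0.5396 m. Q_A = (1/0.013)·4.516·0.5396^(2/3)·√0.013 = 26.25 m³/s.
Channel B: For a circular section of diameter D = 2.11 m at depth y = 0.549 m, the central angle is θ = 2 arccos(1 − 2y/D) = 2.141 rad. Then A = (D²/8)(θ − sin θ) = 0.7232 m² and P = Dθ/2 = 2.259 m. Hydraulic radius R = A/P = 0.7232/2.259 = 0.3201 m. Q_B = (1/0.013)·0.7232·0.3201^(2/3)·√0.013 = 2.968 m³/s.
The larger discharge is 26.25 m³/s and the smaller is 2.968 m³/s; the ratio is 8.84.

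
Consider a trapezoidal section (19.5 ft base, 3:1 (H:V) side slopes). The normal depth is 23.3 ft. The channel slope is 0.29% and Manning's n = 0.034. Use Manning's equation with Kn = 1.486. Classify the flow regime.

With bottom width b = 19.5 ft and side slope z = 3: A = (b + zy)y = (19.5 + 3×23.3)×23.3 = 2083 ft²; P = b + 2y√(1+z²) = 19.5 + 2×23.3×3.162 = 166.9 ft.
Hydraulic radius R = A/P = 2083/166.9 = 12.48 ft.
V = (1.486/n) R^(2/3) √S = (1.486/0.034) × 12.48^(2/3) × √0.0029 = 12.67 ft/s. Hydraulic depth D_h = A/T = 2083/159.3 = 13.08 ft.
Froude number Fr = V/√(g·D_h) = 12.67/√(32.2×13.08) = 0.617, which is less than 1, so the flow is subcritical.

subcritical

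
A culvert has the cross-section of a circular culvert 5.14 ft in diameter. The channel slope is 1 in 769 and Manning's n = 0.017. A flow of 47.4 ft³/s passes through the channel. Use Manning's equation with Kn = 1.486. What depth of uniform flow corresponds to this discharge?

Manning's equation rearranged: A R^(2/3) = nQ / (1.486·√S) = 0.017 × 47.4 / (1.486 × √0.0013) = 15.04.
At y = 2.11 ft: A R^(2/3) = 8.665 — too small.
At y = 2.91 ft: A R^(2/3) = 15.05 — ≈ 15.04.

y_n = 2.91 ft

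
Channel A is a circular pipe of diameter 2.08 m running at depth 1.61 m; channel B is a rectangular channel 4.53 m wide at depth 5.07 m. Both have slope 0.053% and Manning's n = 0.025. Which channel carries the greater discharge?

channel B

Channel A: For a circular section of diameter D = 2.08 m at depth y = 1.61 m, the central angle is θ = 2 arccos(1 − 2y/D) = 4.302 rad. Then A = (D²/8)(θ − sin θ) = 2.822 m² and P = Dθ/2 = 4.474 m. Hydraulic radius R = A/P = 2.822/4.474 = 0.6308 m. Q_A = (1/0.025)·2.822·0.6308^(2/3)·√0.00053 = 1.912 m³/s.
Channel B: Flow area A = b·y = 4.53 × 5.07 = 22.97 m². Wetted perimeter P = b + 2y = 4.53 + 2×5.07 = 14.67 m. Hydraulic radius R = A/P = 22.97/14.67 = 1.566 m. Q_B = (1/0.025)·22.97·1.566^(2/3)·√0.00053 = 28.52 m³/s.
Q_A = 1.912 m³/s vs Q_B = 28.52 m³/s, so channel B carries more.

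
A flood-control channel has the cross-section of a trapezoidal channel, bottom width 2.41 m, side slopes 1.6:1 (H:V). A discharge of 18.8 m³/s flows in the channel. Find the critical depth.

At critical depth, Q² T / (g A³) = 1, i.e. A³/T = Q²/g = 18.8²/9.81 = 36.03.
Trying y = 1.06 m: A³/T = 14.21 — too small.
Trying y = 1.65 m: A³/T = 75.23 — too large.
Trying y = 1.36 m: A³/T = 35.88 — close enough.

y_c = 1.36 m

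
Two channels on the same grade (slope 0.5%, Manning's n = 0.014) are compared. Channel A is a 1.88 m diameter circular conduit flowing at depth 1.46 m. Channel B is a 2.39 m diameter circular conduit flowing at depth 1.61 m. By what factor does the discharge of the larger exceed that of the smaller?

Channel A: For a circular section of diameter D = 1.88 m at depth y = 1.46 m, the central angle is θ = 2 arccos(1 − 2y/D) = 4.314 rad. Then A = (D²/8)(θ − sin θ) = 2.313 m² and P = Dθ/2 = 4.055 m. Hydraulic radius R = A/P = 2.313/4.055 = 0.5704 m. Q_A = (1/0.014)·2.313·0.5704^(2/3)·√0.005 = 8.036 m³/s.
Channel B: For a circular section of diameter D = 2.39 m at depth y = 1.61 m, the central angle is θ = 2 arccos(1 − 2y/D) = 3.851 rad. Then A = (D²/8)(θ − sin θ) = 3.215 m² and P = Dθ/2 = 4.602 m. Hydraulic radius R = A/P = 3.215/4.602 = 0.6986 m. Q_B = (1/0.014)·3.215·0.6986^(2/3)·√0.005 = 12.78 m³/s.
The larger discharge is 12.78 m³/s and the smaller is 8.036 m³/s; the ratio is 1.59.

1.59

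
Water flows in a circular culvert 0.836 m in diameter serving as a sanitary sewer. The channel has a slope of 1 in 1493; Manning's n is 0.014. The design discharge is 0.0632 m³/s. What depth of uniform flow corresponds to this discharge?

y_n = 0.238 m

Manning's equation rearranged: A R^(2/3) = nQ / (1·√S) = 0.014 × 0.0632 / (√0.0006698) = 0.03419.
Try y = 0.174 m: A R^(2/3) = 0.01835 — low.
Try y = 0.238 m: A R^(2/3) = 0.03419 — matches.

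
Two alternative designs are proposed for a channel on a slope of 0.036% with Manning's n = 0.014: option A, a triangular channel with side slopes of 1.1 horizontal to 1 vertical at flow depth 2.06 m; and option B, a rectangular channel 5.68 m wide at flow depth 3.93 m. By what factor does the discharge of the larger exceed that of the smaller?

Channel A: For a triangular section with side slope z = 1.1: A = zy² = 1.1×2.06² = 4.668 m²; P = 2y√(1+z²) = 2×2.06×1.487 = 6.125 m. Hydraulic radius R = A/P = 4.668/6.125 = 0.7621 m. Q_A = (1/0.014)·4.668·0.7621^(2/3)·√0.00036 = 5.278 m³/s.
Channel B: Flow area A = b·y = 5.68 × 3.93 = 22.32 m². Wetted perimeter P = b + 2y = 5.68 + 2×3.93 = 13.54 m. Hydraulic radius R = A/P = 22.32/13.54 = 1.649 m. Q_B = (1/0.014)·22.32·1.649^(2/3)·√0.00036 = 42.22 m³/s.
The larger discharge is 42.22 m³/s and the smaller is 5.278 m³/s; the ratio is 8.

8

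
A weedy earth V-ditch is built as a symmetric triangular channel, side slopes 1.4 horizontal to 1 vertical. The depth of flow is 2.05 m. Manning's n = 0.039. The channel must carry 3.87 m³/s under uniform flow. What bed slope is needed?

For a triangular section with side slope z = 1.4: A = zy² = 1.4×2.05² = 5.883 m²; P = 2y√(1+z²) = 2×2.05×1.72 = 7.054 m.
Hydraulic radius R = A/P = 5.883/7.054 = 0.8341 m.
From Manning's equation, S = [nQ / (1 A R^(2/3))]² = [0.039 × 3.87 / (1 × 5.883 × 0.8341^(2/3))]² = 0.000838.

S = 0.000838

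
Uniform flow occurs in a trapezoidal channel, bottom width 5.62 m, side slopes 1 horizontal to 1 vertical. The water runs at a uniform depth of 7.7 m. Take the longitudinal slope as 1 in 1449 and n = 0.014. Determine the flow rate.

Q = 464 m³/s

With bottom width b = 5.62 m and side slope z = 1: A = (b + zy)y = (5.62 + 1×7.7)×7.7 = 102.6 m²; P = b + 2y√(1+z²) = 5.62 + 2×7.7×1.414 = 27.4 m.
Hydraulic radius R = A/P = 102.6/27.4 = 3.743 m.
Manning's equation: Q = (1/n) A R^(2/3) S^(1/2) = (1/0.014) × 102.6 × 3.743^(2/3) × 0.0006901^(1/2) = 464 m³/s.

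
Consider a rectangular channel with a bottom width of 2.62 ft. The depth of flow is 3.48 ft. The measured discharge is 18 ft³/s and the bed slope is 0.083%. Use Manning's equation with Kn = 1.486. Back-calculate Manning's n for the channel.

Flow area A = b·y = 2.62 × 3.48 = 9.118 ft². Wetted perimeter P = b + 2y = 2.62 + 2×3.48 = 9.58 ft.
Hydraulic radius R = A/P = 9.118/9.58 = 0.9517 ft.
Rearranging Manning's equation: n = (1.486/Q) A R^(2/3) S^(1/2) = (1.486/18) × 9.118 × 0.9517^(2/3) × √0.00083 = 0.021.

n = 0.021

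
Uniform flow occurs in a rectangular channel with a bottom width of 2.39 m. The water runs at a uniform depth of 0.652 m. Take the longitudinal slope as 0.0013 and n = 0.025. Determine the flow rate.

Flow area A = b·y = 2.39 × 0.652 = 1.558 m². Wetted perimeter P = b + 2y = 2.39 + 2×0.652 = 3.694 m.
Hydraulic radius R = A/P = 1.558/3.694 = 0.4218 m.
Manning's equation: Q = (1/n) A R^(2/3) S^(1/2) = (1/0.025) × 1.558 × 0.4218^(2/3) × 0.0013^(1/2) = 1.26 m³/s.

Q = 1.26 m³/s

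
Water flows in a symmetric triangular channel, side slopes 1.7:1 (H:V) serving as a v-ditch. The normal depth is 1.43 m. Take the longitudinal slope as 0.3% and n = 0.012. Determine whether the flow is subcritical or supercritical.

For a triangular section with side slope z = 1.7: A = zy² = 1.7×1.43² = 3.476 m²; P = 2y√(1+z²) = 2×1.43×1.972 = 5.641 m.
Hydraulic radius R = A/P = 3.476/5.641 = 0.6163 m.
V = (1/n) R^(2/3) √S = (1/0.012) × 0.6163^(2/3) × √0.003 = 3.305 m/s. Hydraulic depth D_h = A/T = 3.476/4.862 = 0.715 m.
Froude number Fr = V/√(g·D_h) = 3.305/√(9.81×0.715) = 1.25, which is greater than 1, so the flow is supercritical.

supercritical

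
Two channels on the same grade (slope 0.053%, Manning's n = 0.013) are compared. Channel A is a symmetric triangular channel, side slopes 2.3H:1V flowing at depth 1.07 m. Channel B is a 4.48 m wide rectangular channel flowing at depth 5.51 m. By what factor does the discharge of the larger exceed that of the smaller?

Channel A: For a triangular section with side slope z = 2.3: A = zy² = 2.3×1.07² = 2.633 m²; P = 2y√(1+z²) = 2×1.07×2.508 = 5.367 m. Hydraulic radius R = A/P = 2.633/5.367 = 0.4906 m. Q_A = (1/0.013)·2.633·0.4906^(2/3)·√0.00053 = 2.901 m³/s.
Channel B: Flow area A = b·y = 4.48 × 5.51 = 24.68 m². Wetted perimeter P = b + 2y = 4.48 + 2×5.51 = 15.5 m. Hydraulic radius R = A/P = 24.68/15.5 = 1.593 m. Q_B = (1/0.013)·24.68·1.593^(2/3)·√0.00053 = 59.62 m³/s.
The larger discharge is 59.62 m³/s and the smaller is 2.901 m³/s; the ratio is 20.6.

20.6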